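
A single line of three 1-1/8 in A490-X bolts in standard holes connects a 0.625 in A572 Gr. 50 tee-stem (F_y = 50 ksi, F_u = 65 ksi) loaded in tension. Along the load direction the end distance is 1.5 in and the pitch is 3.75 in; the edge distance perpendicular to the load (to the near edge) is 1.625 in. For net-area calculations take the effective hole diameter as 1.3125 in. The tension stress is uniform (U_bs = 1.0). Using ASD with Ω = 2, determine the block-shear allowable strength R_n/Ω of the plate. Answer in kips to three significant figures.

89.4 kips

Shear plane L_v = 1.5 + 2·3.75 = 9 in; A_gv = 9 × 0.625 = 5.625 in².
A_nv = (9 − 2.5·1.3125) × 0.625 = 3.574 in².
A_nt = (1.625 − 0.5·1.3125) × 0.625 = 0.6055 in².
0.6 F_u A_nv = 139.4 kips; 0.6 F_y A_gv = 168.8 kips → shear rupture governs the shear term.
R_n = 139.4 + 1.0 × 65 × 0.6055 = 178.8 kips.
Allowable strength R_n/Ω = 178.8 / 2 = 89.4 kips.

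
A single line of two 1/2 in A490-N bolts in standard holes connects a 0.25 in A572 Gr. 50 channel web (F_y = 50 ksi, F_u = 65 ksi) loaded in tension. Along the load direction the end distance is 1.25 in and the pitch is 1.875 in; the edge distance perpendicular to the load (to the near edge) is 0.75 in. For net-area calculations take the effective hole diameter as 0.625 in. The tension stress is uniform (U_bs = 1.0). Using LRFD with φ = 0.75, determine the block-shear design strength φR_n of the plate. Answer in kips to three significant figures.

21.3 kips

Shear plane L_v = 1.25 + 1·1.875 = 3.125 in; A_gv = 3.125 × 0.25 = 0.7812 in².
A_nv = (3.125 − 1.5·0.625) × 0.25 = 0.5469 in².
A_nt = (0.75 − 0.5·0.625) × 0.25 = 0.1094 in².
0.6 F_u A_nv = 21.33 kips; 0.6 F_y A_gv = 23.44 kips → shear rupture governs the shear term.
R_n = 21.33 + 1.0 × 65 × 0.1094 = 28.44 kips.
Design strength φR_n = 0.75 × 28.44 = 21.3 kips.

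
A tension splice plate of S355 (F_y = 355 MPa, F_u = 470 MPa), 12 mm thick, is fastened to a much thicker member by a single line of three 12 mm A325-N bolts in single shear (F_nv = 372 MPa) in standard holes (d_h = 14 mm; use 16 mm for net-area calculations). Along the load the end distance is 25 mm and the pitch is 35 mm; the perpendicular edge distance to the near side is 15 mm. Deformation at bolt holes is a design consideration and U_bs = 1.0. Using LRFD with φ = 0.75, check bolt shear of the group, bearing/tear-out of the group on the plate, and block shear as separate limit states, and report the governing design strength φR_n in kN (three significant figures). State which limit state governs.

Bolt shear: A_b = π·12²/4 = 113.1 mm²; R_n = 372 × 113.1 × 3 × 1 / 1000 = 126.2 kN → 0.75 × 126.2 = 94.7 kN.
Bearing: edge l_c = 18, r_n = 121.8 kN; interior l_c = 21, r_n = 142.1 kN; R_n = 121.8 + 2·142.1 = 406.1 kN → 305 kN.
Block shear: A_gv = 1140, A_nv = 660, A_nt = 84 mm²; R_n = min(0.6F_uA_nv, 0.6F_yA_gv) + U_bs·F_u·A_nt = 225.6 kN → 169 kN.
Bolt shear governs: 94.7 kN.

94.7 kN (bolt shear governs)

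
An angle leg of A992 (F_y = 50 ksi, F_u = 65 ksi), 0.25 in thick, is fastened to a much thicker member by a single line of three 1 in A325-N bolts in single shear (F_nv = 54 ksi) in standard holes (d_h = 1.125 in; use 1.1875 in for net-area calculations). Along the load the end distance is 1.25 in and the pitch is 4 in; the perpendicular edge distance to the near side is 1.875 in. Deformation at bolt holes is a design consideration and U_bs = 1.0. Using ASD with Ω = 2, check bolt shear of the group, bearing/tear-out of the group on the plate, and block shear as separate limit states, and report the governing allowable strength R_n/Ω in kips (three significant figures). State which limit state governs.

Bolt shear: A_b = π·1²/4 = 0.7854 in²; R_n = 54 × 0.7854 × 3 × 1 = 127.2 kips → 127.2 / 2 = 63.6 kips.
Bearing: edge l_c = 0.6875, r_n = 13.41 kips; interior l_c = 2.875, r_n = 39 kips; R_n = 13.41 + 2·39 = 91.41 kips → 45.7 kips.
Block shear: A_gv = 2.312, A_nv = 1.57, A_nt = 0.3203 in²; R_n = min(0.6F_uA_nv, 0.6F_yA_gv) + U_bs·F_u·A_nt = 82.06 kips → 41 kips.
Block shear governs: 41 kips.

41 kips (block shear governs)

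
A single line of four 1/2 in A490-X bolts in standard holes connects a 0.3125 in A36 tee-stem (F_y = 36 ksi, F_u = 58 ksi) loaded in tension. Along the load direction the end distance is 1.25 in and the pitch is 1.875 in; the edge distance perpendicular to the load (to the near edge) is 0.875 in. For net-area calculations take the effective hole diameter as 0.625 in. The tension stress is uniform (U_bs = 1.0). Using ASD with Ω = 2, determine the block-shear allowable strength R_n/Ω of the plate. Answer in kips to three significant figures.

28.3 kips

Shear plane L_v = 1.25 + 3·1.875 = 6.875 in; A_gv = 6.875 × 0.3125 = 2.148 in².
A_nv = (6.875 − 3.5·0.625) × 0.3125 = 1.465 in².
A_nt = (0.875 − 0.5·0.625) × 0.3125 = 0.1758 in².
0.6 F_u A_nv = 50.98 kips; 0.6 F_y A_gv = 46.41 kips → shear yielding governs the shear term.
R_n = 46.41 + 1.0 × 58 × 0.1758 = 56.6 kips.
Allowable strength R_n/Ω = 56.6 / 2 = 28.3 kips.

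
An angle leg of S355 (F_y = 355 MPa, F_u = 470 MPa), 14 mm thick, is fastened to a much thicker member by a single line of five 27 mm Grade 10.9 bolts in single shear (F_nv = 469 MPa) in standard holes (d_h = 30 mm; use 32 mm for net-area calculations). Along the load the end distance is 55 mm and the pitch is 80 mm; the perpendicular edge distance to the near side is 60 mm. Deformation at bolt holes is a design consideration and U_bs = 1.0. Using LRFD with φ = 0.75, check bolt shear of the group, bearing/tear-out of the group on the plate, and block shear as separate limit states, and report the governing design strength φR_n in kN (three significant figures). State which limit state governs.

Bolt shear: A_b = π·27²/4 = 572.6 mm²; R_n = 469 × 572.6 × 5 × 1 / 1000 = 1343 kN → 0.75 × 1343 = 1010 kN.
Bearing: edge l_c = 40, r_n = 315.8 kN; interior l_c = 50, r_n = 394.8 kN; R_n = 315.8 + 4·394.8 = 1895 kN → 1420 kN.
Block shear: A_gv = 5250, A_nv = 3234, A_nt = 616 mm²; R_n = min(0.6F_uA_nv, 0.6F_yA_gv) + U_bs·F_u·A_nt = 1202 kN → 901 kN.
Block shear governs: 901 kN.

901 kN (block shear governs)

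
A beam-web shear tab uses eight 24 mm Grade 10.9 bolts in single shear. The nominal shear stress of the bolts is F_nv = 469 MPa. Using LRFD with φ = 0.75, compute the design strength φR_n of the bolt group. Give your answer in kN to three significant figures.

1270 kN

A_b = π × 24² / 4 = 452.4 mm².
R_n = F_nv · A_b · n · n_s = 469 × 452.4 × 8 × 1 / 1000 = 1697 kN.
Design strength φR_n = 0.75 × 1697 = 1270 kN.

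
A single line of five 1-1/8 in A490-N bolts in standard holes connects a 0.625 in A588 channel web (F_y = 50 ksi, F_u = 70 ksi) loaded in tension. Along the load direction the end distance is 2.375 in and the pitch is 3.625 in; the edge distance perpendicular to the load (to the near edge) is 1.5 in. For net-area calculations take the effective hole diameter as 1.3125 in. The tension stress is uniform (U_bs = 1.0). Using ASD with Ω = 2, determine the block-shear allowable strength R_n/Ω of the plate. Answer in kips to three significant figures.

162 kips

Shear plane L_v = 2.375 + 4·3.625 = 16.88 in; A_gv = 16.88 × 0.625 = 10.55 in².
A_nv = (16.88 − 4.5·1.3125) × 0.625 = 6.855 in².
A_nt = (1.5 − 0.5·1.3125) × 0.625 = 0.5273 in².
0.6 F_u A_nv = 287.9 kips; 0.6 F_y A_gv = 316.4 kips → shear rupture governs the shear term.
R_n = 287.9 + 1.0 × 70 × 0.5273 = 324.8 kips.
Allowable strength R_n/Ω = 324.8 / 2 = 162 kips.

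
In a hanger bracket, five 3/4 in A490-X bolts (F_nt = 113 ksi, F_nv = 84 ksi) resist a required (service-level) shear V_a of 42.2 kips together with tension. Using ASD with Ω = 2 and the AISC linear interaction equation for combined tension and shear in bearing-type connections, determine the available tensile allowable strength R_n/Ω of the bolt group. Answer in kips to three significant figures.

A_b = π·0.75²/4 = 0.4418 in²; f_rv = 42.2 / (5 × 0.4418) = 19.1 ksi.
F'_nt = 1.3 F_nt − (Ω F_nt / F_nv) f_rv = 1.3·113 − (2·113/84)·19.1 = 95.5 ksi, capped at F_nt → F'_nt = 95.5 ksi.
R_n = F'_nt · A_b · n = 95.5 × 0.4418 × 5 = 211 kips.
Allowable strength R_n/Ω = 211 / 2 = 105 kips.

105 kips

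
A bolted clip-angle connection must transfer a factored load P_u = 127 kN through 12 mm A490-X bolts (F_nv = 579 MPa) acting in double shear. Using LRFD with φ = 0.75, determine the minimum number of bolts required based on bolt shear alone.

2 bolts

A_b = π·12²/4 = 113.1 mm².
Per-bolt design strength φR_n = 0.75 × 579 × 113.1 × 2 / 1000 = 98.23 kN.
n ≥ 127 / 98.23 = 1.293 → use 2 bolts.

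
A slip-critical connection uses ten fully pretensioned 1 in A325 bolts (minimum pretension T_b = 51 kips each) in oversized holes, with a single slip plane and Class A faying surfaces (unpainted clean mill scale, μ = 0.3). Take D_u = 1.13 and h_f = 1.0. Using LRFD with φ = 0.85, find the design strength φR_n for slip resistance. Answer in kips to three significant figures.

147 kips

R_n = μ · D_u · h_f · T_b · n_s · n_b = 0.3 × 1.13 × 1.0 × 51 × 1 × 10 = 172.9 kips.
Design strength φR_n = 0.85 × 172.9 = 147 kips.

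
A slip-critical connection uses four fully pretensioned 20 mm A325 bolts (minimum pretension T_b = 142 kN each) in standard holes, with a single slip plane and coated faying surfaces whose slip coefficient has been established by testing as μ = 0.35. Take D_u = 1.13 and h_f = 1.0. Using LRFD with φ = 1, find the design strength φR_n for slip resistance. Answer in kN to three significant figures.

R_n = μ · D_u · h_f · T_b · n_s · n_b = 0.35 × 1.13 × 1.0 × 142 × 1 × 4 = 224.6 kN.
Design strength φR_n = 1 × 224.6 = 225 kN.

225 kN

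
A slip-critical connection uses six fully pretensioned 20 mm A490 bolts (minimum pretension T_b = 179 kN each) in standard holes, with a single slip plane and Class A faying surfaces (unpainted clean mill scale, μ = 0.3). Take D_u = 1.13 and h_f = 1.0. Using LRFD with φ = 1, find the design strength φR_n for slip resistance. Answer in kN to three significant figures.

R_n = μ · D_u · h_f · T_b · n_s · n_b = 0.3 × 1.13 × 1.0 × 179 × 1 × 6 = 364.1 kN.
Design strength φR_n = 1 × 364.1 = 364 kN.

364 kN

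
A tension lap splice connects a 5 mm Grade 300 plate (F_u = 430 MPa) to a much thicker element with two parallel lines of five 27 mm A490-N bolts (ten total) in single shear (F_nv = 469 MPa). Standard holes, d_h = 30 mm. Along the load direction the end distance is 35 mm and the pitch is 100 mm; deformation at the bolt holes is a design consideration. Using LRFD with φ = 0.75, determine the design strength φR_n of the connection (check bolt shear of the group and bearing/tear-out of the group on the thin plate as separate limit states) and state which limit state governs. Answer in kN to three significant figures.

Bolt shear: A_b = π·27²/4 = 572.6 mm²; R_n = 469 × 572.6 × 10 × 1 / 1000 = 2685 kN → 0.75 × 2685 = 2010 kN.
Bearing (1.2 l_c t F_u ≤ 2.4 d t F_u): upper limit = 2.4·27·5·430 / 1000 = 139.3 kN.
  Edge l_c = 35 − 30/2 = 20 → r_n = 51.6 kN; interior l_c = 100 − 30 = 70 → r_n = 139.3 kN.
  R_n,bearing = 2·51.6 + 8·139.3 = 1218 kN → 0.75 × 1218 = 913 kN.
Bearing governs: 913 kN.

913 kN (bearing governs)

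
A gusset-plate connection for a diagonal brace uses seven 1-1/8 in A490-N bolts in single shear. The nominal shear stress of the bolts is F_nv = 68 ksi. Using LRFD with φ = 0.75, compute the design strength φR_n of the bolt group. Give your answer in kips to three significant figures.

A_b = π × 1.125² / 4 = 0.994 in².
R_n = F_nv · A_b · n · n_s = 68 × 0.994 × 7 × 1 = 473.2 kips.
Design strength φR_n = 0.75 × 473.2 = 355 kips.

355 kips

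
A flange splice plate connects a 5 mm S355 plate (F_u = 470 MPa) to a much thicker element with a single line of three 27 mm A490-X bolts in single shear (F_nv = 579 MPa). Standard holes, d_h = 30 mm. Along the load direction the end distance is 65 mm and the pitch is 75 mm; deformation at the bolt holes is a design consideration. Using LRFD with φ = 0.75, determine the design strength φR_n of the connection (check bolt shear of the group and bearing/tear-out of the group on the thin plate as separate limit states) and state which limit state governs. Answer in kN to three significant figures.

Bolt shear: A_b = π·27²/4 = 572.6 mm²; R_n = 579 × 572.6 × 3 × 1 / 1000 = 994.5 kN → 0.75 × 994.5 = 746 kN.
Bearing (1.2 l_c t F_u ≤ 2.4 d t F_u): upper limit = 2.4·27·5·470 / 1000 = 152.3 kN.
  Edge l_c = 65 − 30/2 = 50 → r_n = 141 kN; interior l_c = 75 − 30 = 45 → r_n = 126.9 kN.
  R_n,bearing = 1·141 + 2·126.9 = 394.8 kN → 0.75 × 394.8 = 296 kN.
Bearing governs: 296 kN.

296 kN (bearing governs)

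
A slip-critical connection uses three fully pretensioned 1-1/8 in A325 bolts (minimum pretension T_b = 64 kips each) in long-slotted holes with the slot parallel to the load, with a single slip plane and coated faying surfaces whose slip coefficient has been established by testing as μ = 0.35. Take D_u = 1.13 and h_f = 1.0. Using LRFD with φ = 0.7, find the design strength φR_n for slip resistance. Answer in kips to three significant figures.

R_n = μ · D_u · h_f · T_b · n_s · n_b = 0.35 × 1.13 × 1.0 × 64 × 1 × 3 = 75.94 kips.
Design strength φR_n = 0.7 × 75.94 = 53.2 kips.

53.2 kips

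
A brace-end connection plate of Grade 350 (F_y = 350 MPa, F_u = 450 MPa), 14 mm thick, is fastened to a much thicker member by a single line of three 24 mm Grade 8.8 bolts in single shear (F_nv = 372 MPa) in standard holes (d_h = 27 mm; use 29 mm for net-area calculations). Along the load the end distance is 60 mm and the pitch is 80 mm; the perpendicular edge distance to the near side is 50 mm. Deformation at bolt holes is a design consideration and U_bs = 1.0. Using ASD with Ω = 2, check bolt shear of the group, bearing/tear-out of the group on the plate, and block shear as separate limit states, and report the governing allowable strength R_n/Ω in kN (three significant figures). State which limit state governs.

252 kN (bolt shear governs)

Bolt shear: A_b = π·24²/4 = 452.4 mm²; R_n = 372 × 452.4 × 3 × 1 / 1000 = 504.9 kN → 504.9 / 2 = 252 kN.
Bearing: edge l_c = 46.5, r_n = 351.5 kN; interior l_c = 53, r_n = 362.9 kN; R_n = 351.5 + 2·362.9 = 1077 kN → 539 kN.
Block shear: A_gv = 3080, A_nv = 2065, A_nt = 497 mm²; R_n = min(0.6F_uA_nv, 0.6F_yA_gv) + U_bs·F_u·A_nt = 781.2 kN → 391 kN.
Bolt shear governs: 252 kN.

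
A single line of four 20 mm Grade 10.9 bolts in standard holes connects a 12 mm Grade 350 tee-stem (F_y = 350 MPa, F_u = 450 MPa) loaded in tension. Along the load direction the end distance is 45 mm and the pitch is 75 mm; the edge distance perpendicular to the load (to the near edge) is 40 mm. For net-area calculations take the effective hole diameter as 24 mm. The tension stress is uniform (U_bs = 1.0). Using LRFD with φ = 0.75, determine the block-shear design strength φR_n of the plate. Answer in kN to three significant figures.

565 kN

Shear plane L_v = 45 + 3·75 = 270 mm; A_gv = 270 × 12 = 3240 mm².
A_nv = (270 − 3.5·24) × 12 = 2232 mm².
A_nt = (40 − 0.5·24) × 12 = 336 mm².
0.6 F_u A_nv = 602.6 kN; 0.6 F_y A_gv = 680.4 kN → shear rupture governs the shear term.
R_n = 602.6 + 1.0 × 450 × 336 / 1000 = 753.8 kN.
Design strength φR_n = 0.75 × 753.8 = 565 kN.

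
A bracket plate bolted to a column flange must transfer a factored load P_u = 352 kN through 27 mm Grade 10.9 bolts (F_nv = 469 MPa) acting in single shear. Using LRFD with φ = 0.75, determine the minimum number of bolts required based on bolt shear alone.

A_b = π·27²/4 = 572.6 mm².
Per-bolt design strength φR_n = 0.75 × 469 × 572.6 × 1 / 1000 = 201.4 kN.
n ≥ 352 / 201.4 = 1.748 → use 2 bolts.

2 bolts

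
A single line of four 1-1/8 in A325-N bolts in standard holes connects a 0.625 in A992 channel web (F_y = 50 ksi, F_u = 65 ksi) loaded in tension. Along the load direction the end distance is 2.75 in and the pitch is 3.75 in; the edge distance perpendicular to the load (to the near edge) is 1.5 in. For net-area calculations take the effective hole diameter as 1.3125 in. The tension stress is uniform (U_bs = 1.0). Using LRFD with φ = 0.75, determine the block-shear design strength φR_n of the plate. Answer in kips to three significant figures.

Shear plane L_v = 2.75 + 3·3.75 = 14 in; A_gv = 14 × 0.625 = 8.75 in².
A_nv = (14 − 3.5·1.3125) × 0.625 = 5.879 in².
A_nt = (1.5 − 0.5·1.3125) × 0.625 = 0.5273 in².
0.6 F_u A_nv = 229.3 kips; 0.6 F_y A_gv = 262.5 kips → shear rupture governs the shear term.
R_n = 229.3 + 1.0 × 65 × 0.5273 = 263.6 kips.
Design strength φR_n = 0.75 × 263.6 = 198 kips.

198 kips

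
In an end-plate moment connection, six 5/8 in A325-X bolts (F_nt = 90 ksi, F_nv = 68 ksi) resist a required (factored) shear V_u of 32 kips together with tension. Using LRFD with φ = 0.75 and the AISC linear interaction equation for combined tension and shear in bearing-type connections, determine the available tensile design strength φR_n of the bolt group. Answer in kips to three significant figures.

A_b = π·0.625²/4 = 0.3068 in²; f_rv = 32 / (6 × 0.3068) = 17.38 ksi.
F'_nt = 1.3 F_nt − (F_nt / φF_nv) f_rv = 1.3·90 − (90/(0.75·68))·17.38 = 86.32 ksi, capped at F_nt → F'_nt = 86.32 ksi.
R_n = F'_nt · A_b · n = 86.32 × 0.3068 × 6 = 158.9 kips.
Design strength φR_n = 0.75 × 158.9 = 119 kips.

119 kips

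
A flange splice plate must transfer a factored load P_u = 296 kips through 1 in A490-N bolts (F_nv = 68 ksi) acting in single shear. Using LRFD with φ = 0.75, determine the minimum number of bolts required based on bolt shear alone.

8 bolts

A_b = π·1²/4 = 0.7854 in².
Per-bolt design strength φR_n = 0.75 × 68 × 0.7854 × 1 = 40.06 kips.
n ≥ 296 / 40.06 = 7.39 → use 8 bolts.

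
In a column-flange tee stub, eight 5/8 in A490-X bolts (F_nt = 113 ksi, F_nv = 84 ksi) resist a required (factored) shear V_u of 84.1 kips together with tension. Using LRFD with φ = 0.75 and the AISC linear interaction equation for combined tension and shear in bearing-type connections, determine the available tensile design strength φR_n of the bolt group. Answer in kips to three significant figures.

A_b = π·0.625²/4 = 0.3068 in²; f_rv = 84.1 / (8 × 0.3068) = 34.27 ksi.
F'_nt = 1.3 F_nt − (F_nt / φF_nv) f_rv = 1.3·113 − (113/(0.75·84))·34.27 = 85.44 ksi, capped at F_nt → F'_nt = 85.44 ksi.
R_n = F'_nt · A_b · n = 85.44 × 0.3068 × 8 = 209.7 kips.
Design strength φR_n = 0.75 × 209.7 = 157 kips.

157 kips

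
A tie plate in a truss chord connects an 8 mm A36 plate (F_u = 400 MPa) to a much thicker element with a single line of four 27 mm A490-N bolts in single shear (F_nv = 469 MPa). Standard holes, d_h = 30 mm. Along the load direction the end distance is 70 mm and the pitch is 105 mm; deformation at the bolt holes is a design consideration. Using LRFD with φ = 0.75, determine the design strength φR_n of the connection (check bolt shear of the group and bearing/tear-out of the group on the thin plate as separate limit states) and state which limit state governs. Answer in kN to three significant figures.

622 kN (bearing governs)

Bolt shear: A_b = π·27²/4 = 572.6 mm²; R_n = 469 × 572.6 × 4 × 1 / 1000 = 1074 kN → 0.75 × 1074 = 806 kN.
Bearing (1.2 l_c t F_u ≤ 2.4 d t F_u): upper limit = 2.4·27·8·400 / 1000 = 207.4 kN.
  Edge l_c = 70 − 30/2 = 55 → r_n = 207.4 kN; interior l_c = 105 − 30 = 75 → r_n = 207.4 kN.
  R_n,bearing = 1·207.4 + 3·207.4 = 829.4 kN → 0.75 × 829.4 = 622 kN.
Bearing governs: 622 kN.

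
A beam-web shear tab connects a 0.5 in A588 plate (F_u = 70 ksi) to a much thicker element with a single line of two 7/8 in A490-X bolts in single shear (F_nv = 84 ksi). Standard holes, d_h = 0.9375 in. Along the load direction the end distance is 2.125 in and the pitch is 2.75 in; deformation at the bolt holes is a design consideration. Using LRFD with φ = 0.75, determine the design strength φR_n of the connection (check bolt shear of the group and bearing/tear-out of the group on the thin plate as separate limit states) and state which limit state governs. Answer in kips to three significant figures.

75.8 kips (bolt shear governs)

Bolt shear: A_b = π·0.875²/4 = 0.6013 in²; R_n = 84 × 0.6013 × 2 × 1 = 101 kips → 0.75 × 101 = 75.8 kips.
Bearing (1.2 l_c t F_u ≤ 2.4 d t F_u): upper limit = 2.4·0.875·0.5·70 = 73.5 kips.
  Edge l_c = 2.125 − 0.9375/2 = 1.656 → r_n = 69.56 kips; interior l_c = 2.75 − 0.9375 = 1.812 → r_n = 73.5 kips.
  R_n,bearing = 1·69.56 + 1·73.5 = 143.1 kips → 0.75 × 143.1 = 107 kips.
Bolt shear governs: 75.8 kips.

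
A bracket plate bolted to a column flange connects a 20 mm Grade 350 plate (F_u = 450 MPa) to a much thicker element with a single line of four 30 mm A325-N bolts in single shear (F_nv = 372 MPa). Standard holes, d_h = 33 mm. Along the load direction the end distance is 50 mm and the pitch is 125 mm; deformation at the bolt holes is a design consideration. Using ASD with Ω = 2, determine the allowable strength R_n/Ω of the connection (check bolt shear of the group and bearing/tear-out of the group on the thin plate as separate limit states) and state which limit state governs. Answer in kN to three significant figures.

Bolt shear: A_b = π·30²/4 = 706.9 mm²; R_n = 372 × 706.9 × 4 × 1 / 1000 = 1052 kN → 1052 / 2 = 526 kN.
Bearing (1.2 l_c t F_u ≤ 2.4 d t F_u): upper limit = 2.4·30·20·450 / 1000 = 648 kN.
  Edge l_c = 50 − 33/2 = 33.5 → r_n = 361.8 kN; interior l_c = 125 − 33 = 92 → r_n = 648 kN.
  R_n,bearing = 1·361.8 + 3·648 = 2306 kN → 2306 / 2 = 1150 kN.
Bolt shear governs: 526 kN.

526 kN (bolt shear governs)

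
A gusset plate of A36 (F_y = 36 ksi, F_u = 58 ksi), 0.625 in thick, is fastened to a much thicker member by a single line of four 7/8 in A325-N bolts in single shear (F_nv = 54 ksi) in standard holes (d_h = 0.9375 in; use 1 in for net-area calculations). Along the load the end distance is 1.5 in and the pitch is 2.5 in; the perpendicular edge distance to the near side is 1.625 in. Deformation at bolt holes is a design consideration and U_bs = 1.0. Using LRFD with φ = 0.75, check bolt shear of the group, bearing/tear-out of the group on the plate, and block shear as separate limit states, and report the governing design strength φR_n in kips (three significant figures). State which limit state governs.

97.4 kips (bolt shear governs)

Bolt shear: A_b = π·0.875²/4 = 0.6013 in²; R_n = 54 × 0.6013 × 4 × 1 = 129.9 kips → 0.75 × 129.9 = 97.4 kips.
Bearing: edge l_c = 1.031, r_n = 44.86 kips; interior l_c = 1.562, r_n = 67.97 kips; R_n = 44.86 + 3·67.97 = 248.8 kips → 187 kips.
Block shear: A_gv = 5.625, A_nv = 3.438, A_nt = 0.7031 in²; R_n = min(0.6F_uA_nv, 0.6F_yA_gv) + U_bs·F_u·A_nt = 160.4 kips → 120 kips.
Bolt shear governs: 97.4 kips.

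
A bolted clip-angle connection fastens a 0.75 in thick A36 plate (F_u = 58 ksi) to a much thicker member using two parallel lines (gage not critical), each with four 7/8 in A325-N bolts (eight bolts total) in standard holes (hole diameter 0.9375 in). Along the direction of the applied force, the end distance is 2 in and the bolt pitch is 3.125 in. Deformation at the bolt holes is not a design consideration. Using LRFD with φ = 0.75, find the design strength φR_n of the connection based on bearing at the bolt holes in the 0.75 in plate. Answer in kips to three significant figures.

664 kips

Per bolt r_n = 1.5 l_c t F_u ≤ 3.0 d t F_u; upper limit = 3.0 × 0.875 × 0.75 × 58 = 114.2 kips.
Edge bolt: l_c = 2 − 0.9375/2 = 1.531 in → 1.5 × 1.531 × 0.75 × 58 = 99.91 → r_n = 99.91 kips.
Interior bolts: l_c = 3.125 − 0.9375 = 2.188 in → 1.5 × 2.188 × 0.75 × 58 = 142.7 → r_n = 114.2 kips.
R_n = 2 × 99.91 + 6 × 114.2 = 885 kips.
Design strength φR_n = 0.75 × 885 = 664 kips.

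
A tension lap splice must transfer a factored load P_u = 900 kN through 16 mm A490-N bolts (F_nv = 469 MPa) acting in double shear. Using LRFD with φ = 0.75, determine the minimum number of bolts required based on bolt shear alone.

7 bolts

A_b = π·16²/4 = 201.1 mm².
Per-bolt design strength φR_n = 0.75 × 469 × 201.1 × 2 / 1000 = 141.4 kN.
n ≥ 900 / 141.4 = 6.363 → use 7 bolts.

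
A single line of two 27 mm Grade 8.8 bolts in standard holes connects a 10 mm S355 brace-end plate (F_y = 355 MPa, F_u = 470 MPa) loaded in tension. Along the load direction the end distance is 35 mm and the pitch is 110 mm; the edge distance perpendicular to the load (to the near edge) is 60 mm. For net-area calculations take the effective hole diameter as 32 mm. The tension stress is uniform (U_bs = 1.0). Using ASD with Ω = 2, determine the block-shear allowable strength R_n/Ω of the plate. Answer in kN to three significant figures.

240 kN

Shear plane L_v = 35 + 1·110 = 145 mm; A_gv = 145 × 10 = 1450 mm².
A_nv = (145 − 1.5·32) × 10 = 970 mm².
A_nt = (60 − 0.5·32) × 10 = 440 mm².
0.6 F_u A_nv = 273.5 kN; 0.6 F_y A_gv = 308.9 kN → shear rupture governs the shear term.
R_n = 273.5 + 1.0 × 470 × 440 / 1000 = 480.3 kN.
Allowable strength R_n/Ω = 480.3 / 2 = 240 kN.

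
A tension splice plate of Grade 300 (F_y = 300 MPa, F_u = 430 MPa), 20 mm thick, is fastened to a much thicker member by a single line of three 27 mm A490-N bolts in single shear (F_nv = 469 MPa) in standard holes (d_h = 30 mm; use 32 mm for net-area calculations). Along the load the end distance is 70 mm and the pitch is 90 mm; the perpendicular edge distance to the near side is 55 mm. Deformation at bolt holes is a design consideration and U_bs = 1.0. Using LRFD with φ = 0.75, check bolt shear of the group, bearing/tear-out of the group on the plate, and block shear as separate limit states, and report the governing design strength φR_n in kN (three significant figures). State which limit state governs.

Bolt shear: A_b = π·27²/4 = 572.6 mm²; R_n = 469 × 572.6 × 3 × 1 / 1000 = 805.6 kN → 0.75 × 805.6 = 604 kN.
Bearing: edge l_c = 55, r_n = 557.3 kN; interior l_c = 60, r_n = 557.3 kN; R_n = 557.3 + 2·557.3 = 1672 kN → 1250 kN.
Block shear: A_gv = 5000, A_nv = 3400, A_nt = 780 mm²; R_n = min(0.6F_uA_nv, 0.6F_yA_gv) + U_bs·F_u·A_nt = 1213 kN → 909 kN.
Bolt shear governs: 604 kN.

604 kN (bolt shear governs)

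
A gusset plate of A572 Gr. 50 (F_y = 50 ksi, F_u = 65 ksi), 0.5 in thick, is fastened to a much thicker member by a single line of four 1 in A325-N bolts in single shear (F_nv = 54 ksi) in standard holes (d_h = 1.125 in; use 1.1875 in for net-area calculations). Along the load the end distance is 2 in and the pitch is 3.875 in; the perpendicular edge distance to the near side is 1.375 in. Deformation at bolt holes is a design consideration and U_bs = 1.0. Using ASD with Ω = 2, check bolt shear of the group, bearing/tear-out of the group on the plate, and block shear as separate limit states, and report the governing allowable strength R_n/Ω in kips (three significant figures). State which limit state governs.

Bolt shear: A_b = π·1²/4 = 0.7854 in²; R_n = 54 × 0.7854 × 4 × 1 = 169.6 kips → 169.6 / 2 = 84.8 kips.
Bearing: edge l_c = 1.438, r_n = 56.06 kips; interior l_c = 2.75, r_n = 78 kips; R_n = 56.06 + 3·78 = 290.1 kips → 145 kips.
Block shear: A_gv = 6.812, A_nv = 4.734, A_nt = 0.3906 in²; R_n = min(0.6F_uA_nv, 0.6F_yA_gv) + U_bs·F_u·A_nt = 210 kips → 105 kips.
Bolt shear governs: 84.8 kips.

84.8 kips (bolt shear governs)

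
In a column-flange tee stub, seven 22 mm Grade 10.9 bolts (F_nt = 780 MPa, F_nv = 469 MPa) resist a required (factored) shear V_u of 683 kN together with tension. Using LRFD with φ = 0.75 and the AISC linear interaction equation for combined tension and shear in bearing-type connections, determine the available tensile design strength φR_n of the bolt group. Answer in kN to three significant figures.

888 kN

A_b = π·22²/4 = 380.1 mm²; f_rv = 683 × 1000 / (7 × 380.1) = 256.7 MPa.
F'_nt = 1.3 F_nt − (F_nt / φF_nv) f_rv = 1.3·780 − (780/(0.75·469))·256.7 = 444.8 MPa, capped at F_nt → F'_nt = 444.8 MPa.
R_n = F'_nt · A_b · n = 444.8 × 380.1 × 7 / 1000 = 1184 kN.
Design strength φR_n = 0.75 × 1184 = 888 kN.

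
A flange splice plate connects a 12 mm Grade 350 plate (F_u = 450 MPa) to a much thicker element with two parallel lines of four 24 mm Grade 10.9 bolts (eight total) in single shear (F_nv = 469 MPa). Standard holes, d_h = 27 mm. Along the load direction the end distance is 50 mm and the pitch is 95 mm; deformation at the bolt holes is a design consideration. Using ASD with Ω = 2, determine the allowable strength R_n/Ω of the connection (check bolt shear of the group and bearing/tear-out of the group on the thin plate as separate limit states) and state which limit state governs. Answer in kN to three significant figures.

849 kN (bolt shear governs)

Bolt shear: A_b = π·24²/4 = 452.4 mm²; R_n = 469 × 452.4 × 8 × 1 / 1000 = 1697 kN → 1697 / 2 = 849 kN.
Bearing (1.2 l_c t F_u ≤ 2.4 d t F_u): upper limit = 2.4·24·12·450 / 1000 = 311 kN.
  Edge l_c = 50 − 27/2 = 36.5 → r_n = 236.5 kN; interior l_c = 95 − 27 = 68 → r_n = 311 kN.
  R_n,bearing = 2·236.5 + 6·311 = 2339 kN → 2339 / 2 = 1170 kN.
Bolt shear governs: 849 kN.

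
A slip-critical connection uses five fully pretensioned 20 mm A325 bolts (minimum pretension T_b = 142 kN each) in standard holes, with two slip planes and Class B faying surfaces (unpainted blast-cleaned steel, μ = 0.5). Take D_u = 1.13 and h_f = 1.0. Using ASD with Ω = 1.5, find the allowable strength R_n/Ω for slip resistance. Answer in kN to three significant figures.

535 kN

R_n = μ · D_u · h_f · T_b · n_s · n_b = 0.5 × 1.13 × 1.0 × 142 × 2 × 5 = 802.3 kN.
Allowable strength R_n/Ω = 802.3 / 1.5 = 535 kN.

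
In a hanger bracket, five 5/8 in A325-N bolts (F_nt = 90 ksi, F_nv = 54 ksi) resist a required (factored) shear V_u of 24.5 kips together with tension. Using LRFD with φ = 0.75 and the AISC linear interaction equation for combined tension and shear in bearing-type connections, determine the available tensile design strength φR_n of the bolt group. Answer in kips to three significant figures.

93.8 kips

A_b = π·0.625²/4 = 0.3068 in²; f_rv = 24.5 / (5 × 0.3068) = 15.97 ksi.
F'_nt = 1.3 F_nt − (F_nt / φF_nv) f_rv = 1.3·90 − (90/(0.75·54))·15.97 = 81.51 ksi, capped at F_nt → F'_nt = 81.51 ksi.
R_n = F'_nt · A_b · n = 81.51 × 0.3068 × 5 = 125 kips.
Design strength φR_n = 0.75 × 125 = 93.8 kips.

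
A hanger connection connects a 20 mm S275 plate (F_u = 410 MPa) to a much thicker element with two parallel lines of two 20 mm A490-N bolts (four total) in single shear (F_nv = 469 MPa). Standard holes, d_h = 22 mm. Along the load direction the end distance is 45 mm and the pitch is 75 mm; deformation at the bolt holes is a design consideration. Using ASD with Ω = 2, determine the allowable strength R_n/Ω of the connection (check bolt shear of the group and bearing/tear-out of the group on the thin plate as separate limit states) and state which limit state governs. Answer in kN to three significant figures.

295 kN (bolt shear governs)

Bolt shear: A_b = π·20²/4 = 314.2 mm²; R_n = 469 × 314.2 × 4 × 1 / 1000 = 589.4 kN → 589.4 / 2 = 295 kN.
Bearing (1.2 l_c t F_u ≤ 2.4 d t F_u): upper limit = 2.4·20·20·410 / 1000 = 393.6 kN.
  Edge l_c = 45 − 22/2 = 34 → r_n = 334.6 kN; interior l_c = 75 − 22 = 53 → r_n = 393.6 kN.
  R_n,bearing = 2·334.6 + 2·393.6 = 1456 kN → 1456 / 2 = 728 kN.
Bolt shear governs: 295 kN.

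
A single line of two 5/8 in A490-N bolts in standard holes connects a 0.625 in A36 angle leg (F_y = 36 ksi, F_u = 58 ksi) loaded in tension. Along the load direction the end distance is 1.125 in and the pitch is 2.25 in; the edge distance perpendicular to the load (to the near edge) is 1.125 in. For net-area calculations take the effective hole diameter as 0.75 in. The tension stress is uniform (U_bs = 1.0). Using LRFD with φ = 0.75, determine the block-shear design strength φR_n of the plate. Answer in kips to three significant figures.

Shear plane L_v = 1.125 + 1·2.25 = 3.375 in; A_gv = 3.375 × 0.625 = 2.109 in².
A_nv = (3.375 − 1.5·0.75) × 0.625 = 1.406 in².
A_nt = (1.125 − 0.5·0.75) × 0.625 = 0.4688 in².
0.6 F_u A_nv = 48.94 kips; 0.6 F_y A_gv = 45.56 kips → shear yielding governs the shear term.
R_n = 45.56 + 1.0 × 58 × 0.4688 = 72.75 kips.
Design strength φR_n = 0.75 × 72.75 = 54.6 kips.

54.6 kips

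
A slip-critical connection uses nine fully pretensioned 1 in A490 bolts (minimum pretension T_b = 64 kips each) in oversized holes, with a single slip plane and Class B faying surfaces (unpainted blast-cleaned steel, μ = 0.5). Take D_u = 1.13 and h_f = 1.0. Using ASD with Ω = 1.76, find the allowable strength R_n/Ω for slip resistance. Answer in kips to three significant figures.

R_n = μ · D_u · h_f · T_b · n_s · n_b = 0.5 × 1.13 × 1.0 × 64 × 1 × 9 = 325.4 kips.
Allowable strength R_n/Ω = 325.4 / 1.76 = 185 kips.

185 kips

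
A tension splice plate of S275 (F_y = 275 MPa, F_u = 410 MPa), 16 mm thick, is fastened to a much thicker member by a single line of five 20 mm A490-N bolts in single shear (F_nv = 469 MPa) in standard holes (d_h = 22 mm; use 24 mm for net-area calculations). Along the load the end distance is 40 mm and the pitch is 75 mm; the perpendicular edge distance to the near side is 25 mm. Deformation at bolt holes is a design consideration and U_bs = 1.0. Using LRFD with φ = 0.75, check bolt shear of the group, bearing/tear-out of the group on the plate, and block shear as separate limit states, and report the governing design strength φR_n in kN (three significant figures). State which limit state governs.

553 kN (bolt shear governs)

Bolt shear: A_b = π·20²/4 = 314.2 mm²; R_n = 469 × 314.2 × 5 × 1 / 1000 = 736.7 kN → 0.75 × 736.7 = 553 kN.
Bearing: edge l_c = 29, r_n = 228.3 kN; interior l_c = 53, r_n = 314.9 kN; R_n = 228.3 + 4·314.9 = 1488 kN → 1120 kN.
Block shear: A_gv = 5440, A_nv = 3712, A_nt = 208 mm²; R_n = min(0.6F_uA_nv, 0.6F_yA_gv) + U_bs·F_u·A_nt = 982.9 kN → 737 kN.
Bolt shear governs: 553 kN.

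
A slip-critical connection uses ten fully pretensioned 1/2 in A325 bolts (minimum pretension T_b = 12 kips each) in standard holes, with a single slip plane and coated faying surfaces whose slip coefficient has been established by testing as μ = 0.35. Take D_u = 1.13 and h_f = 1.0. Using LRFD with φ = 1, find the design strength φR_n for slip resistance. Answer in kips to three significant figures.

R_n = μ · D_u · h_f · T_b · n_s · n_b = 0.35 × 1.13 × 1.0 × 12 × 1 × 10 = 47.46 kips.
Design strength φR_n = 1 × 47.46 = 47.5 kips.

47.5 kips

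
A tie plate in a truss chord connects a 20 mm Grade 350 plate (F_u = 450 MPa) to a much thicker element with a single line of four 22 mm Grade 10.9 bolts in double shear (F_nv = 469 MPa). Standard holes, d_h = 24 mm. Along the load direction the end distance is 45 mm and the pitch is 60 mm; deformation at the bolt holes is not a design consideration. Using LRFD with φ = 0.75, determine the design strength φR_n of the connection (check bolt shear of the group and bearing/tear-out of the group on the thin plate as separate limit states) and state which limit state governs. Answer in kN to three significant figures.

1070 kN (bolt shear governs)

Bolt shear: A_b = π·22²/4 = 380.1 mm²; R_n = 469 × 380.1 × 4 × 2 / 1000 = 1426 kN → 0.75 × 1426 = 1070 kN.
Bearing (1.5 l_c t F_u ≤ 3.0 d t F_u): upper limit = 3.0·22·20·450 / 1000 = 594 kN.
  Edge l_c = 45 − 24/2 = 33 → r_n = 445.5 kN; interior l_c = 60 − 24 = 36 → r_n = 486 kN.
  R_n,bearing = 1·445.5 + 3·486 = 1904 kN → 0.75 × 1904 = 1430 kN.
Bolt shear governs: 1070 kN.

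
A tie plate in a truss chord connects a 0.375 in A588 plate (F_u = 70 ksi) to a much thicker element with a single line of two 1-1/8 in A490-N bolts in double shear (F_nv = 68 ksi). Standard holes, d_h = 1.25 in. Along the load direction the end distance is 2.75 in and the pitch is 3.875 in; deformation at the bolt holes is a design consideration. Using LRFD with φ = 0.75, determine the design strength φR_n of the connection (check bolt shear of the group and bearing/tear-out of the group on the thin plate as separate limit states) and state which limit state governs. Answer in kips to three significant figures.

103 kips (bearing governs)

Bolt shear: A_b = π·1.125²/4 = 0.994 in²; R_n = 68 × 0.994 × 2 × 2 = 270.4 kips → 0.75 × 270.4 = 203 kips.
Bearing (1.2 l_c t F_u ≤ 2.4 d t F_u): upper limit = 2.4·1.125·0.375·70 = 70.88 kips.
  Edge l_c = 2.75 − 1.25/2 = 2.125 → r_n = 66.94 kips; interior l_c = 3.875 − 1.25 = 2.625 → r_n = 70.88 kips.
  R_n,bearing = 1·66.94 + 1·70.88 = 137.8 kips → 0.75 × 137.8 = 103 kips.
Bearing governs: 103 kips.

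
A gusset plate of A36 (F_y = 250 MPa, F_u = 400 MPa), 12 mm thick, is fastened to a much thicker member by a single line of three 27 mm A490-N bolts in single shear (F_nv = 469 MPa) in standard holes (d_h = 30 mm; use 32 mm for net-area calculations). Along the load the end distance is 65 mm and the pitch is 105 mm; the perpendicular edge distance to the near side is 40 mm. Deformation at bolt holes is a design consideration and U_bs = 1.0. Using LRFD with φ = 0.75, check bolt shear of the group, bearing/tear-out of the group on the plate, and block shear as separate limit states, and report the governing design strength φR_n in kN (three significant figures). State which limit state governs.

Bolt shear: A_b = π·27²/4 = 572.6 mm²; R_n = 469 × 572.6 × 3 × 1 / 1000 = 805.6 kN → 0.75 × 805.6 = 604 kN.
Bearing: edge l_c = 50, r_n = 288 kN; interior l_c = 75, r_n = 311 kN; R_n = 288 + 2·311 = 910.1 kN → 683 kN.
Block shear: A_gv = 3300, A_nv = 2340, A_nt = 288 mm²; R_n = min(0.6F_uA_nv, 0.6F_yA_gv) + U_bs·F_u·A_nt = 610.2 kN → 458 kN.
Block shear governs: 458 kN.

458 kN (block shear governs)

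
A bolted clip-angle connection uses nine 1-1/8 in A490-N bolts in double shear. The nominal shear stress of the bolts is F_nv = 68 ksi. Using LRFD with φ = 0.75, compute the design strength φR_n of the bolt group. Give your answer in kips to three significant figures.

A_b = π × 1.125² / 4 = 0.994 in².
R_n = F_nv · A_b · n · n_s = 68 × 0.994 × 9 × 2 = 1217 kips.
Design strength φR_n = 0.75 × 1217 = 913 kips.

913 kips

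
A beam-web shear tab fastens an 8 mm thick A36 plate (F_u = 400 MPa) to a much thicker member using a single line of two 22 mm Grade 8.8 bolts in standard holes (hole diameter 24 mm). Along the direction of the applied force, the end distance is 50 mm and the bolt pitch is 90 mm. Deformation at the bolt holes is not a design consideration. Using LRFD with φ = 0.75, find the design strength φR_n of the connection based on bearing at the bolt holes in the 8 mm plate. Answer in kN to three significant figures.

295 kN

Per bolt r_n = 1.5 l_c t F_u ≤ 3.0 d t F_u; upper limit = 3.0 × 22 × 8 × 400 / 1000 = 211.2 kN.
Edge bolt: l_c = 50 − 24/2 = 38 mm → 1.5 × 38 × 8 × 400 / 1000 = 182.4 → r_n = 182.4 kN.
Interior bolts: l_c = 90 − 24 = 66 mm → 1.5 × 66 × 8 × 400 / 1000 = 316.8 → r_n = 211.2 kN.
R_n = 1 × 182.4 + 1 × 211.2 = 393.6 kN.
Design strength φR_n = 0.75 × 393.6 = 295 kN.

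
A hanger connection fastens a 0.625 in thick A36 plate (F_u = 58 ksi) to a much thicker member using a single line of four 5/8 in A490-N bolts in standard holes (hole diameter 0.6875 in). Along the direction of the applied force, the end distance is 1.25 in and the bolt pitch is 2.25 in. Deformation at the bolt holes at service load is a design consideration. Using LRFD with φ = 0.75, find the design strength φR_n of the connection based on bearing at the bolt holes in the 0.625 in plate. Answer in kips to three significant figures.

Per bolt r_n = 1.2 l_c t F_u ≤ 2.4 d t F_u; upper limit = 2.4 × 0.625 × 0.625 × 58 = 54.38 kips.
Edge bolt: l_c = 1.25 − 0.6875/2 = 0.9062 in → 1.2 × 0.9062 × 0.625 × 58 = 39.42 → r_n = 39.42 kips.
Interior bolts: l_c = 2.25 − 0.6875 = 1.562 in → 1.2 × 1.562 × 0.625 × 58 = 67.97 → r_n = 54.38 kips.
R_n = 1 × 39.42 + 3 × 54.38 = 202.5 kips.
Design strength φR_n = 0.75 × 202.5 = 152 kips.

152 kips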